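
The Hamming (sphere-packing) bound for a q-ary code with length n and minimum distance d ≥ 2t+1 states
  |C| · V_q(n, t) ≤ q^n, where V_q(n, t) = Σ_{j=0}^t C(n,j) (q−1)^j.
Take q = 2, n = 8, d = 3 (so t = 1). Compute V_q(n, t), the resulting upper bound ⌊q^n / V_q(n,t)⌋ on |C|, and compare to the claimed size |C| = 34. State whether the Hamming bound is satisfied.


V_q(n, t) = 9, q^n = 256, Hamming bound = 28, |C| = 34 > bound (violated).

Step 1: Compute V_q(n, t) = Σ_{j=0}^1 C(n, j) (q−1)^j.
  j = 0: C(8,0)·(1)^0 = 1·1 = 1.
  j = 1: C(8,1)·(1)^1 = 8·1 = 8.
  V_q(n, t) = 1 + 8 = 9.
Step 2: q^n = 2^8 = 256.
Step 3: Hamming bound ⌊q^n / V_q(n,t)⌋ = ⌊256/9⌋ = 28.
Step 4: Compare |C| = 34 to 28: violated.
The claimed |C| lies above the Hamming bound, so no 2-ary code of length 8 with d ≥ 3 can have 34 codewords.


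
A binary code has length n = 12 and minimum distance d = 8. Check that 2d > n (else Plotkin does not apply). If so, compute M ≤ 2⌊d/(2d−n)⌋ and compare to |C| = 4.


Plotkin bound M ≤ 4; given |C| = 4 ≤ bound (satisfied).

Check applicability: 2d = 16, n = 12.
2d − n = 4 > 0, so Plotkin applies.
Compute d/(2d−n) = 8/4 ≈ 2.0000.
⌊d/(2d−n)⌋ = 2.
Plotkin bound: M ≤ 2·2 = 4.
Given |C| = 4, check: satisfied.
This |C| is at the Plotkin bound.


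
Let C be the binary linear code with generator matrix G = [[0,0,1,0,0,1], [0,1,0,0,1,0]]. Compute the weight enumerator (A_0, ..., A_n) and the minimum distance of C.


Weight distribution: A_0 = 1, A_2 = 2, A_4 = 1. Minimum distance d = 2.

Enumerate all 2^2 = 4 messages m ∈ F_2^2.
For each, compute codeword c = mG in F_2^6, then tally its weight.
  m = 00 → c = 000000, weight = 0.
  m = 10 → c = 001001, weight = 2.
  m = 01 → c = 010010, weight = 2.
  m = 11 → c = 011011, weight = 4.
Tally weights:
  weight 0: 1 codewords.
  weight 2: 2 codewords.
  weight 4: 1 codewords.
Minimum distance d = smallest w > 0 with A_w > 0 = 2.
Sanity: Σ A_w = 4 = 2^2 = 4 ✓.


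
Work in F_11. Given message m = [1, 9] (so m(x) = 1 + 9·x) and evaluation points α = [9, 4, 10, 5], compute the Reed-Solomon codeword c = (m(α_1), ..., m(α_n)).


c = [5, 4, 3, 2]

Message polynomial: m(x) = 1 + 9·x (mod 11).
For each evaluation point α_i, compute m(α_i) mod 11:
  α_1 = 9: Horner steps 9 → 5, so m(9) = 5.
  α_2 = 4: Horner steps 9 → 4, so m(4) = 4.
  α_3 = 10: Horner steps 9 → 3, so m(10) = 3.
  α_4 = 5: Horner steps 9 → 2, so m(5) = 2.
Codeword c = [5, 4, 3, 2] ∈ F_11^4.


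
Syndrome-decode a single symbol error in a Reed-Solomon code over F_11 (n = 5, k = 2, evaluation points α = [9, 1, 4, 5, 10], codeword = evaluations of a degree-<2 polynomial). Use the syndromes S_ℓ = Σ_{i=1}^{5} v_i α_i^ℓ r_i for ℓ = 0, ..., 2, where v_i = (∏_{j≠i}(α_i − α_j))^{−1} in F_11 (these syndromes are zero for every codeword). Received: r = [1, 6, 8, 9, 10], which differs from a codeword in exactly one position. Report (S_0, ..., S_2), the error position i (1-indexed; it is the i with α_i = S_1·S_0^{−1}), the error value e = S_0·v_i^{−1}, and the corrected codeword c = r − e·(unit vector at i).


S = (7, 6, 2), error at position 3, error magnitude e = 8, c = [1, 6, 0, 9, 10].

Step 1: column multipliers v_i = (∏_{j≠i}(α_i − α_j))^{−1} mod 11.
  i = 1 (α = 9): (9−1)(9−4)(9−5)(9−10) = 8·5·4·(−1) = −160 ≡ 5, so v_1 = 5^{−1} = 9 (mod 11).
  i = 2 (α = 1): (1−9)(1−4)(1−5)(1−10) = (−8)·(−3)·(−4)·(−9) = 864 ≡ 6, so v_2 = 6^{−1} = 2 (mod 11).
  i = 3 (α = 4): (4−9)(4−1)(4−5)(4−10) = (−5)·3·(−1)·(−6) = −90 ≡ 9, so v_3 = 9^{−1} = 5 (mod 11).
  i = 4 (α = 5): (5−9)(5−1)(5−4)(5−10) = (−4)·4·1·(−5) = 80 ≡ 3, so v_4 = 3^{−1} = 4 (mod 11).
  i = 5 (α = 10): (10−9)(10−1)(10−4)(10−5) = 1·9·6·5 = 270 ≡ 6, so v_5 = 6^{−1} = 2 (mod 11).
  v = [9, 2, 5, 4, 2].
Step 2: syndromes of r = [1, 6, 8, 9, 10] (all sums mod 11).
  S_0 = Σ v_i r_i = 9·1 + 2·6 + 5·8 + 4·9 + 2·10 = 117 ≡ 7.
  S_1 = Σ v_i α_i r_i = 9·9·1 + 2·1·6 + 5·4·8 + 4·5·9 + 2·10·10 = 633 ≡ 6.
  α_i^2 mod 11 = [4, 1, 5, 3, 1].
  S_2 = Σ v_i α_i^2 r_i = 9·4·1 + 2·1·6 + 5·5·8 + 4·3·9 + 2·1·10 = 376 ≡ 2.
  S = (7, 6, 2) ≠ 0, so r is not a codeword (an error is present).
Step 3: locate the error. For a single error e at position i, S_ℓ = v_i·e·α_i^ℓ, so α_err = S_1/S_0.
  S_0^{−1} = 7^{−1} = 8 (mod 11), so α_err = 6·8 = 48 ≡ 4 = α_3. Error position i = 3.
  Consistency check: S_2/S_1 = 2·2 = 4 ≡ 4 = α_err ✓ (single-error assumption holds).
Step 4: error magnitude e = S_0/v_3 = S_0·∏_{j≠3}(α_3 − α_j) = 7·9 = 63 ≡ 8 (mod 11).
Step 5: correct position 3: c_3 = r_3 − e = 8 − 8 ≡ 0 (mod 11). Hence c = [1, 6, 0, 9, 10].
  Check: interpolating c through the α_i gives m(x) = 8 + 9·x (degree < 2) with m(α_i) = c_i for every i, so c is indeed a codeword.


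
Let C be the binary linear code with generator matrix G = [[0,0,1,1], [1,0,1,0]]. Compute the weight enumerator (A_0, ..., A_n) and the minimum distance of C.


Weight distribution: A_0 = 1, A_2 = 3. Minimum distance d = 2.

Enumerate all 2^2 = 4 messages m ∈ F_2^2.
For each, compute codeword c = mG in F_2^4, then tally its weight.
  m = 00 → c = 0000, weight = 0.
  m = 10 → c = 0011, weight = 2.
  m = 01 → c = 1010, weight = 2.
  m = 11 → c = 1001, weight = 2.
Tally weights:
  weight 0: 1 codewords.
  weight 2: 3 codewords.
Minimum distance d = smallest w > 0 with A_w > 0 = 2.
Sanity: Σ A_w = 4 = 2^2 = 4 ✓.


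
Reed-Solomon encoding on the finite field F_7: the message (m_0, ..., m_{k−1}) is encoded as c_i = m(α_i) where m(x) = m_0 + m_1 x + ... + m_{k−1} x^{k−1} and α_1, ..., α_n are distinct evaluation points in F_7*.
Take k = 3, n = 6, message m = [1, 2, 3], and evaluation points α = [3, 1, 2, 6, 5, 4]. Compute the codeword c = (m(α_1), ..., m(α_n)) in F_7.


c = [6, 6, 3, 2, 2, 1]

Message polynomial: m(x) = 1 + 2·x + 3·x^2 (mod 7).
For each evaluation point α_i, compute m(α_i) mod 7:
  α_1 = 3: Horner steps 3 → 4 → 6, so m(3) = 6.
  α_2 = 1: Horner steps 3 → 5 → 6, so m(1) = 6.
  α_3 = 2: Horner steps 3 → 1 → 3, so m(2) = 3.
  α_4 = 6: Horner steps 3 → 6 → 2, so m(6) = 2.
  α_5 = 5: Horner steps 3 → 3 → 2, so m(5) = 2.
  α_6 = 4: Horner steps 3 → 0 → 1, so m(4) = 1.
Codeword c = [6, 6, 3, 2, 2, 1] ∈ F_7^6.


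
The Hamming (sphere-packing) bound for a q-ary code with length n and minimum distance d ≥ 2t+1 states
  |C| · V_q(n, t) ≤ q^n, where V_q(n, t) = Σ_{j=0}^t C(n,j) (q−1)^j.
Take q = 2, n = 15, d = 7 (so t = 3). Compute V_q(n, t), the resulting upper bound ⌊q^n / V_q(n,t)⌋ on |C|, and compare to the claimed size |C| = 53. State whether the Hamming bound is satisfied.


V_q(n, t) = 576, q^n = 32768, Hamming bound = 56, |C| = 53 ≤ bound (satisfied).

Step 1: Compute V_q(n, t) = Σ_{j=0}^3 C(n, j) (q−1)^j.
  j = 0: C(15,0)·(1)^0 = 1·1 = 1.
  j = 1: C(15,1)·(1)^1 = 15·1 = 15.
  j = 2: C(15,2)·(1)^2 = 105·1 = 105.
  j = 3: C(15,3)·(1)^3 = 455·1 = 455.
  V_q(n, t) = 1 + 15 + 105 + 455 = 576.
Step 2: q^n = 2^15 = 32768.
Step 3: Hamming bound ⌊q^n / V_q(n,t)⌋ = ⌊32768/576⌋ = 56.
Step 4: Compare |C| = 53 to 56: satisfied.
The claimed |C| lies below the Hamming bound.


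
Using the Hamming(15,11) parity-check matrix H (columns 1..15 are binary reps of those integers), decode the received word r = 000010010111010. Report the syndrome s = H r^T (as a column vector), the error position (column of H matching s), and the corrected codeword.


s = (1, 1, 1, 0)^T, error position = 14, corrected codeword c = 000010010111000

Compute s = H r^T mod 2 one row at a time:
  s_1 = 1 + 0 + 1 + 1 + 1 + 0 + 1 + 0 = 5 ≡ 1 (mod 2).
  s_2 = 0 + 1 + 0 + 0 + 1 + 0 + 1 + 0 = 3 ≡ 1 (mod 2).
  s_3 = 0 + 0 + 0 + 0 + 1 + 1 + 1 + 0 = 3 ≡ 1 (mod 2).
  s_4 = 0 + 0 + 1 + 0 + 0 + 1 + 0 + 0 = 2 ≡ 0 (mod 2).
s = (1, 1, 1, 0)^T — this equals column 14 of H (binary 1110), so error is at position 14.
Correct: flip bit 14 of r = 000010010111010 to get c = 000010010111000.


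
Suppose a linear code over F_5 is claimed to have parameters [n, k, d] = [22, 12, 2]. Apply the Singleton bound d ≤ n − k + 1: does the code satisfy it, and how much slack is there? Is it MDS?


Singleton RHS = n − k + 1 = 11, slack = 9, bound satisfied, not MDS.

Singleton bound: d ≤ n − k + 1.
Here n = 22, k = 12, so n − k + 1 = 11.
Given d = 2, check d ≤ 11: YES.
Slack = (n − k + 1) − d = 9.
The code is NOT MDS (slack = 9 > 0).
Description: the claimed parameters are [22, 12, 2]_5; such a code would be non-MDS.


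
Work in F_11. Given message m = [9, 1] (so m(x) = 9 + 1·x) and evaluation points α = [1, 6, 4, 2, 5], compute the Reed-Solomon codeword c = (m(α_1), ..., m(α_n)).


c = [10, 4, 2, 0, 3]

Message polynomial: m(x) = 9 + 1·x (mod 11).
For each evaluation point α_i, compute m(α_i) mod 11:
  α_1 = 1: Horner steps 1 → 10, so m(1) = 10.
  α_2 = 6: Horner steps 1 → 4, so m(6) = 4.
  α_3 = 4: Horner steps 1 → 2, so m(4) = 2.
  α_4 = 2: Horner steps 1 → 0, so m(2) = 0.
  α_5 = 5: Horner steps 1 → 3, so m(5) = 3.
Codeword c = [10, 4, 2, 0, 3] ∈ F_11^5.


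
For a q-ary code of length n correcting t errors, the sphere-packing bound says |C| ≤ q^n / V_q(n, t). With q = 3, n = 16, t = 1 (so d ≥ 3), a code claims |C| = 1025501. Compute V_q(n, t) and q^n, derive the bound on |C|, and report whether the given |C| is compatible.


V_q(n, t) = 33, q^n = 43046721, Hamming bound = 1304446, |C| = 1025501 ≤ bound (satisfied).

Step 1: Compute V_q(n, t) = Σ_{j=0}^1 C(n, j) (q−1)^j.
  j = 0: C(16,0)·(2)^0 = 1·1 = 1.
  j = 1: C(16,1)·(2)^1 = 16·2 = 32.
  V_q(n, t) = 1 + 32 = 33.
Step 2: q^n = 3^16 = 43046721.
Step 3: Hamming bound ⌊q^n / V_q(n,t)⌋ = ⌊43046721/33⌋ = 1304446.
Step 4: Compare |C| = 1025501 to 1304446: satisfied.
The claimed |C| lies below the Hamming bound.


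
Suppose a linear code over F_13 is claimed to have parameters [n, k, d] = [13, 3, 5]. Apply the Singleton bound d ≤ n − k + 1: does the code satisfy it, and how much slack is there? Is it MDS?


Singleton RHS = n − k + 1 = 11, slack = 6, bound satisfied, not MDS.

Singleton bound: d ≤ n − k + 1.
Here n = 13, k = 3, so n − k + 1 = 11.
Given d = 5, check d ≤ 11: YES.
Slack = (n − k + 1) − d = 6.
The code is NOT MDS (slack = 6 > 0).
Description: the claimed parameters are [13, 3, 5]_13; such a code would be non-MDS.


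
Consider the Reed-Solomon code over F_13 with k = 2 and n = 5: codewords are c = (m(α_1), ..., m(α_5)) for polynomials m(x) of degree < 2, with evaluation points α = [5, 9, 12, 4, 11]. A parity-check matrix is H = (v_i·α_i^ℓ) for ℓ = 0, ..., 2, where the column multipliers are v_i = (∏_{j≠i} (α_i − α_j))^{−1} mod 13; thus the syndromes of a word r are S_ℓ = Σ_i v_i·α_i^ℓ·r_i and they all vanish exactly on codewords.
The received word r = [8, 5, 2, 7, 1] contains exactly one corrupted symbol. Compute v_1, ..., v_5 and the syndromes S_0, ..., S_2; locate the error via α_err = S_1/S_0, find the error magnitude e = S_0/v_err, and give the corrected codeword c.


S = (2, 5, 6), error at position 2, error magnitude e = 6, c = [8, 12, 2, 7, 1].

Step 1: column multipliers v_i = (∏_{j≠i}(α_i − α_j))^{−1} mod 13.
  i = 1 (α = 5): (5−9)(5−12)(5−4)(5−11) = (−4)·(−7)·1·(−6) = −168 ≡ 1, so v_1 = 1^{−1} = 1 (mod 13).
  i = 2 (α = 9): (9−5)(9−12)(9−4)(9−11) = 4·(−3)·5·(−2) = 120 ≡ 3, so v_2 = 3^{−1} = 9 (mod 13).
  i = 3 (α = 12): (12−5)(12−9)(12−4)(12−11) = 7·3·8·1 = 168 ≡ 12, so v_3 = 12^{−1} = 12 (mod 13).
  i = 4 (α = 4): (4−5)(4−9)(4−12)(4−11) = (−1)·(−5)·(−8)·(−7) = 280 ≡ 7, so v_4 = 7^{−1} = 2 (mod 13).
  i = 5 (α = 11): (11−5)(11−9)(11−12)(11−4) = 6·2·(−1)·7 = −84 ≡ 7, so v_5 = 7^{−1} = 2 (mod 13).
  v = [1, 9, 12, 2, 2].
Step 2: syndromes of r = [8, 5, 2, 7, 1] (all sums mod 13).
  S_0 = Σ v_i r_i = 1·8 + 9·5 + 12·2 + 2·7 + 2·1 = 93 ≡ 2.
  S_1 = Σ v_i α_i r_i = 1·5·8 + 9·9·5 + 12·12·2 + 2·4·7 + 2·11·1 = 811 ≡ 5.
  α_i^2 mod 13 = [12, 3, 1, 3, 4].
  S_2 = Σ v_i α_i^2 r_i = 1·12·8 + 9·3·5 + 12·1·2 + 2·3·7 + 2·4·1 = 305 ≡ 6.
  S = (2, 5, 6) ≠ 0, so r is not a codeword (an error is present).
Step 3: locate the error. For a single error e at position i, S_ℓ = v_i·e·α_i^ℓ, so α_err = S_1/S_0.
  S_0^{−1} = 2^{−1} = 7 (mod 13), so α_err = 5·7 = 35 ≡ 9 = α_2. Error position i = 2.
  Consistency check: S_2/S_1 = 6·8 = 48 ≡ 9 = α_err ✓ (single-error assumption holds).
Step 4: error magnitude e = S_0/v_2 = S_0·∏_{j≠2}(α_2 − α_j) = 2·3 = 6 ≡ 6 (mod 13).
Step 5: correct position 2: c_2 = r_2 − e = 5 − 6 ≡ 12 (mod 13). Hence c = [8, 12, 2, 7, 1].
  Check: interpolating c through the α_i gives m(x) = 3 + 1·x (degree < 2) with m(α_i) = c_i for every i, so c is indeed a codeword.


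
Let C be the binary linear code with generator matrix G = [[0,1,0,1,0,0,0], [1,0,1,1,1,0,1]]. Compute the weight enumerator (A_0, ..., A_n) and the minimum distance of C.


Weight distribution: A_0 = 1, A_2 = 1, A_5 = 2. Minimum distance d = 2.

Enumerate all 2^2 = 4 messages m ∈ F_2^2.
For each, compute codeword c = mG in F_2^7, then tally its weight.
  m = 00 → c = 0000000, weight = 0.
  m = 10 → c = 0101000, weight = 2.
  m = 01 → c = 1011101, weight = 5.
  m = 11 → c = 1110101, weight = 5.
Tally weights:
  weight 0: 1 codewords.
  weight 2: 1 codewords.
  weight 5: 2 codewords.
Minimum distance d = smallest w > 0 with A_w > 0 = 2.
Sanity: Σ A_w = 4 = 2^2 = 4 ✓.


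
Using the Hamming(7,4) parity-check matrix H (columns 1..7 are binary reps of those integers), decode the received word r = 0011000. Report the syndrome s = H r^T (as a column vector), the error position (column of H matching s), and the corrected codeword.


s = (1, 1, 1)^T, error position = 7, corrected codeword c = 0011001

Compute s = H r^T mod 2 one row at a time:
  s_1 = 1 + 0 + 0 + 0 = 1 ≡ 1 (mod 2).
  s_2 = 0 + 1 + 0 + 0 = 1 ≡ 1 (mod 2).
  s_3 = 0 + 1 + 0 + 0 = 1 ≡ 1 (mod 2).
s = (1, 1, 1)^T — this equals column 7 of H (binary 111), so error is at position 7.
Correct: flip bit 7 of r = 0011000 to get c = 0011001.


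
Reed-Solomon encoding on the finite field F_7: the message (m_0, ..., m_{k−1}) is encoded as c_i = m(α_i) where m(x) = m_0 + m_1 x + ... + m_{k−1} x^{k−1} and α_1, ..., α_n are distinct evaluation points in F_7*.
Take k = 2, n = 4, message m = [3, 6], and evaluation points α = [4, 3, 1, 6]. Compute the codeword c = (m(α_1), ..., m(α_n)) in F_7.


c = [6, 0, 2, 4]

Message polynomial: m(x) = 3 + 6·x (mod 7).
For each evaluation point α_i, compute m(α_i) mod 7:
  α_1 = 4: Horner steps 6 → 6, so m(4) = 6.
  α_2 = 3: Horner steps 6 → 0, so m(3) = 0.
  α_3 = 1: Horner steps 6 → 2, so m(1) = 2.
  α_4 = 6: Horner steps 6 → 4, so m(6) = 4.
Codeword c = [6, 0, 2, 4] ∈ F_7^4.


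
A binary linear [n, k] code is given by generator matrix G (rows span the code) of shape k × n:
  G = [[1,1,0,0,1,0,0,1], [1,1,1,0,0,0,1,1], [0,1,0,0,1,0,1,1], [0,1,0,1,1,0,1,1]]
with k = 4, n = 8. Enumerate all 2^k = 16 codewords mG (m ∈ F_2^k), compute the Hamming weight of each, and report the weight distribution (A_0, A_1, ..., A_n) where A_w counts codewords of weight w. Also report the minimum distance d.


Weight distribution: A_0 = 1, A_1 = 1, A_2 = 1, A_3 = 4, A_4 = 5, A_5 = 3, A_6 = 1. Minimum distance d = 1.

Enumerate all 2^4 = 16 messages m ∈ F_2^4.
For each, compute codeword c = mG in F_2^8, then tally its weight.
  m = 0000 → c = 00000000, weight = 0.
  m = 1000 → c = 11001001, weight = 4.
  m = 0100 → c = 11100011, weight = 5.
  m = 1100 → c = 00101010, weight = 3.
  m = 0010 → c = 01001011, weight = 4.
  m = 1010 → c = 10000010, weight = 2.
  m = 0110 → c = 10101000, weight = 3.
  m = 1110 → c = 01100001, weight = 3.
  m = 0001 → c = 01011011, weight = 5.
  m = 1001 → c = 10010010, weight = 3.
  m = 0101 → c = 10111000, weight = 4.
  m = 1101 → c = 01110001, weight = 4.
  m = 0011 → c = 00010000, weight = 1.
  m = 1011 → c = 11011001, weight = 5.
  m = 0111 → c = 11110011, weight = 6.
  m = 1111 → c = 00111010, weight = 4.
Tally weights:
  weight 0: 1 codewords.
  weight 1: 1 codewords.
  weight 2: 1 codewords.
  weight 3: 4 codewords.
  weight 4: 5 codewords.
  weight 5: 3 codewords.
  weight 6: 1 codewords.
Minimum distance d = smallest w > 0 with A_w > 0 = 1.
Sanity: Σ A_w = 16 = 2^4 = 16 ✓.


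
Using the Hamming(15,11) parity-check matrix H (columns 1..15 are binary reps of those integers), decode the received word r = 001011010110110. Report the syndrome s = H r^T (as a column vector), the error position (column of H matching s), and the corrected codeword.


s = (1, 0, 1, 0)^T, error position = 10, corrected codeword c = 001011010010110

Compute s = H r^T mod 2 one row at a time:
  s_1 = 1 + 0 + 1 + 1 + 0 + 1 + 1 + 0 = 5 ≡ 1 (mod 2).
  s_2 = 0 + 1 + 1 + 0 + 0 + 1 + 1 + 0 = 4 ≡ 0 (mod 2).
  s_3 = 0 + 1 + 1 + 0 + 1 + 1 + 1 + 0 = 5 ≡ 1 (mod 2).
  s_4 = 0 + 1 + 1 + 0 + 0 + 1 + 1 + 0 = 4 ≡ 0 (mod 2).
s = (1, 0, 1, 0)^T — this equals column 10 of H (binary 1010), so error is at position 10.
Correct: flip bit 10 of r = 001011010110110 to get c = 001011010010110.


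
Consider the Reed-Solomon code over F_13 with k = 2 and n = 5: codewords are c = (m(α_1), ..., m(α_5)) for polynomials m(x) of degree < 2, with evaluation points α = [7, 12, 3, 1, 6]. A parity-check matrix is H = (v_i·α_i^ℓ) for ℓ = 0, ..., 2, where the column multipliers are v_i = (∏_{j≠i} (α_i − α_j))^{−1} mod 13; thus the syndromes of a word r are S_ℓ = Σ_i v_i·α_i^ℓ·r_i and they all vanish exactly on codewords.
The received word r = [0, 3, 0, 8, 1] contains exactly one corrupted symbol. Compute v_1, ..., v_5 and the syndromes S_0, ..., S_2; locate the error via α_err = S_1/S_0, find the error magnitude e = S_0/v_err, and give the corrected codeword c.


S = (12, 6, 3), error at position 1, error magnitude e = 3, c = [10, 3, 0, 8, 1].

Step 1: column multipliers v_i = (∏_{j≠i}(α_i − α_j))^{−1} mod 13.
  i = 1 (α = 7): (7−12)(7−3)(7−1)(7−6) = (−5)·4·6·1 = −120 ≡ 10, so v_1 = 10^{−1} = 4 (mod 13).
  i = 2 (α = 12): (12−7)(12−3)(12−1)(12−6) = 5·9·11·6 = 2970 ≡ 6, so v_2 = 6^{−1} = 11 (mod 13).
  i = 3 (α = 3): (3−7)(3−12)(3−1)(3−6) = (−4)·(−9)·2·(−3) = −216 ≡ 5, so v_3 = 5^{−1} = 8 (mod 13).
  i = 4 (α = 1): (1−7)(1−12)(1−3)(1−6) = (−6)·(−11)·(−2)·(−5) = 660 ≡ 10, so v_4 = 10^{−1} = 4 (mod 13).
  i = 5 (α = 6): (6−7)(6−12)(6−3)(6−1) = (−1)·(−6)·3·5 = 90 ≡ 12, so v_5 = 12^{−1} = 12 (mod 13).
  v = [4, 11, 8, 4, 12].
Step 2: syndromes of r = [0, 3, 0, 8, 1] (all sums mod 13).
  S_0 = Σ v_i r_i = 4·0 + 11·3 + 8·0 + 4·8 + 12·1 = 77 ≡ 12.
  S_1 = Σ v_i α_i r_i = 4·7·0 + 11·12·3 + 8·3·0 + 4·1·8 + 12·6·1 = 500 ≡ 6.
  α_i^2 mod 13 = [10, 1, 9, 1, 10].
  S_2 = Σ v_i α_i^2 r_i = 4·10·0 + 11·1·3 + 8·9·0 + 4·1·8 + 12·10·1 = 185 ≡ 3.
  S = (12, 6, 3) ≠ 0, so r is not a codeword (an error is present).
Step 3: locate the error. For a single error e at position i, S_ℓ = v_i·e·α_i^ℓ, so α_err = S_1/S_0.
  S_0^{−1} = 12^{−1} = 12 (mod 13), so α_err = 6·12 = 72 ≡ 7 = α_1. Error position i = 1.
  Consistency check: S_2/S_1 = 3·11 = 33 ≡ 7 = α_err ✓ (single-error assumption holds).
Step 4: error magnitude e = S_0/v_1 = S_0·∏_{j≠1}(α_1 − α_j) = 12·10 = 120 ≡ 3 (mod 13).
Step 5: correct position 1: c_1 = r_1 − e = 0 − 3 ≡ 10 (mod 13). Hence c = [10, 3, 0, 8, 1].
  Check: interpolating c through the α_i gives m(x) = 12 + 9·x (degree < 2) with m(α_i) = c_i for every i, so c is indeed a codeword.


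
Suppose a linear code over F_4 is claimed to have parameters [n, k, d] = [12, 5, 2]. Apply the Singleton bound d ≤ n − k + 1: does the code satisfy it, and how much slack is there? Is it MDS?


Singleton RHS = n − k + 1 = 8, slack = 6, bound satisfied, not MDS.

Singleton bound: d ≤ n − k + 1.
Here n = 12, k = 5, so n − k + 1 = 8.
Given d = 2, check d ≤ 8: YES.
Slack = (n − k + 1) − d = 6.
The code is NOT MDS (slack = 6 > 0).
Description: the claimed parameters are [12, 5, 2]_4; such a code would be non-MDS.


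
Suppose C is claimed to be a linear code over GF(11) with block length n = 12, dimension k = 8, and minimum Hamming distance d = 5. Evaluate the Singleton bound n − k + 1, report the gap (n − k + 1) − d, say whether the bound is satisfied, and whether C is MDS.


Singleton RHS = n − k + 1 = 5, slack = 0, bound satisfied, MDS.

Singleton bound: d ≤ n − k + 1.
Here n = 12, k = 8, so n − k + 1 = 5.
Given d = 5, check d ≤ 5: YES.
Slack = (n − k + 1) − d = 0.
The code is MDS (slack = 0).
Description: the claimed parameters are [12, 8, 5]_11; such a code would be MDS (meets Singleton bound).


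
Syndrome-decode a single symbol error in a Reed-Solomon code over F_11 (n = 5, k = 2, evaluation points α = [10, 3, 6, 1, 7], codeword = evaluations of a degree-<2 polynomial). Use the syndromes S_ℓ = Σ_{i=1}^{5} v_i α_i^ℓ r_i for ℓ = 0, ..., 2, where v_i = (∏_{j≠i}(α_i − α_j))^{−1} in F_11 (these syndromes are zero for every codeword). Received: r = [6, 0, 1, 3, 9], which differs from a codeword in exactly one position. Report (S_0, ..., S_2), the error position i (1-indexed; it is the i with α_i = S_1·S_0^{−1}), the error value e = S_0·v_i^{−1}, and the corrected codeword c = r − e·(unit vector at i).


S = (3, 10, 4), error at position 5, error magnitude e = 4, c = [6, 0, 1, 3, 5].

Step 1: column multipliers v_i = (∏_{j≠i}(α_i − α_j))^{−1} mod 11.
  i = 1 (α = 10): (10−3)(10−6)(10−1)(10−7) = 7·4·9·3 = 756 ≡ 8, so v_1 = 8^{−1} = 7 (mod 11).
  i = 2 (α = 3): (3−10)(3−6)(3−1)(3−7) = (−7)·(−3)·2·(−4) = −168 ≡ 8, so v_2 = 8^{−1} = 7 (mod 11).
  i = 3 (α = 6): (6−10)(6−3)(6−1)(6−7) = (−4)·3·5·(−1) = 60 ≡ 5, so v_3 = 5^{−1} = 9 (mod 11).
  i = 4 (α = 1): (1−10)(1−3)(1−6)(1−7) = (−9)·(−2)·(−5)·(−6) = 540 ≡ 1, so v_4 = 1^{−1} = 1 (mod 11).
  i = 5 (α = 7): (7−10)(7−3)(7−6)(7−1) = (−3)·4·1·6 = −72 ≡ 5, so v_5 = 5^{−1} = 9 (mod 11).
  v = [7, 7, 9, 1, 9].
Step 2: syndromes of r = [6, 0, 1, 3, 9] (all sums mod 11).
  S_0 = Σ v_i r_i = 7·6 + 7·0 + 9·1 + 1·3 + 9·9 = 135 ≡ 3.
  S_1 = Σ v_i α_i r_i = 7·10·6 + 7·3·0 + 9·6·1 + 1·1·3 + 9·7·9 = 1044 ≡ 10.
  α_i^2 mod 11 = [1, 9, 3, 1, 5].
  S_2 = Σ v_i α_i^2 r_i = 7·1·6 + 7·9·0 + 9·3·1 + 1·1·3 + 9·5·9 = 477 ≡ 4.
  S = (3, 10, 4) ≠ 0, so r is not a codeword (an error is present).
Step 3: locate the error. For a single error e at position i, S_ℓ = v_i·e·α_i^ℓ, so α_err = S_1/S_0.
  S_0^{−1} = 3^{−1} = 4 (mod 11), so α_err = 10·4 = 40 ≡ 7 = α_5. Error position i = 5.
  Consistency check: S_2/S_1 = 4·10 = 40 ≡ 7 = α_err ✓ (single-error assumption holds).
Step 4: error magnitude e = S_0/v_5 = S_0·∏_{j≠5}(α_5 − α_j) = 3·5 = 15 ≡ 4 (mod 11).
Step 5: correct position 5: c_5 = r_5 − e = 9 − 4 ≡ 5 (mod 11). Hence c = [6, 0, 1, 3, 5].
  Check: interpolating c through the α_i gives m(x) = 10 + 4·x (degree < 2) with m(α_i) = c_i for every i, so c is indeed a codeword.


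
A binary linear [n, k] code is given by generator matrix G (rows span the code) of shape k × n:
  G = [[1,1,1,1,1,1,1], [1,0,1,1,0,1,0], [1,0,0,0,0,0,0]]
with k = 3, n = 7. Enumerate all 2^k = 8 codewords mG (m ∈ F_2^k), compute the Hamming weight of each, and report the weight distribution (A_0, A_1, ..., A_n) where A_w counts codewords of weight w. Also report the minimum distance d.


Weight distribution: A_0 = 1, A_1 = 1, A_3 = 2, A_4 = 2, A_6 = 1, A_7 = 1. Minimum distance d = 1.

Enumerate all 2^3 = 8 messages m ∈ F_2^3.
For each, compute codeword c = mG in F_2^7, then tally its weight.
  m = 000 → c = 0000000, weight = 0.
  m = 100 → c = 1111111, weight = 7.
  m = 010 → c = 1011010, weight = 4.
  m = 110 → c = 0100101, weight = 3.
  m = 001 → c = 1000000, weight = 1.
  m = 101 → c = 0111111, weight = 6.
  m = 011 → c = 0011010, weight = 3.
  m = 111 → c = 1100101, weight = 4.
Tally weights:
  weight 0: 1 codewords.
  weight 1: 1 codewords.
  weight 3: 2 codewords.
  weight 4: 2 codewords.
  weight 6: 1 codewords.
  weight 7: 1 codewords.
Minimum distance d = smallest w > 0 with A_w > 0 = 1.
Sanity: Σ A_w = 8 = 2^3 = 8 ✓.


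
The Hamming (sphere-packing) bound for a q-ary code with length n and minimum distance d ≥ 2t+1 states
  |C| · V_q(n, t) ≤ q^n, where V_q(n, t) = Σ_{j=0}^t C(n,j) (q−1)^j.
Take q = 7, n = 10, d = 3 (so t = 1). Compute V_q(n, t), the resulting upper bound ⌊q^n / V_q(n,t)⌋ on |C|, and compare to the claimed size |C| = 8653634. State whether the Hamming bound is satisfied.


V_q(n, t) = 61, q^n = 282475249, Hamming bound = 4630741, |C| = 8653634 > bound (violated).

Step 1: Compute V_q(n, t) = Σ_{j=0}^1 C(n, j) (q−1)^j.
  j = 0: C(10,0)·(6)^0 = 1·1 = 1.
  j = 1: C(10,1)·(6)^1 = 10·6 = 60.
  V_q(n, t) = 1 + 60 = 61.
Step 2: q^n = 7^10 = 282475249.
Step 3: Hamming bound ⌊q^n / V_q(n,t)⌋ = ⌊282475249/61⌋ = 4630741.
Step 4: Compare |C| = 8653634 to 4630741: violated.
The claimed |C| lies above the Hamming bound, so no 7-ary code of length 10 with d ≥ 3 can have 8653634 codewords.


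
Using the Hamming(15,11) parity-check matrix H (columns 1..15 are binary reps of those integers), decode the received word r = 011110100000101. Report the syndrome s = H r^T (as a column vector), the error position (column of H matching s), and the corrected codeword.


s = (0, 1, 0, 1)^T, error position = 5, corrected codeword c = 011100100000101

Compute s = H r^T mod 2 one row at a time:
  s_1 = 0 + 0 + 0 + 0 + 0 + 1 + 0 + 1 = 2 ≡ 0 (mod 2).
  s_2 = 1 + 1 + 0 + 1 + 0 + 1 + 0 + 1 = 5 ≡ 1 (mod 2).
  s_3 = 1 + 1 + 0 + 1 + 0 + 0 + 0 + 1 = 4 ≡ 0 (mod 2).
  s_4 = 0 + 1 + 1 + 1 + 0 + 0 + 1 + 1 = 5 ≡ 1 (mod 2).
s = (0, 1, 0, 1)^T — this equals column 5 of H (binary 0101), so error is at position 5.
Correct: flip bit 5 of r = 011110100000101 to get c = 011100100000101.


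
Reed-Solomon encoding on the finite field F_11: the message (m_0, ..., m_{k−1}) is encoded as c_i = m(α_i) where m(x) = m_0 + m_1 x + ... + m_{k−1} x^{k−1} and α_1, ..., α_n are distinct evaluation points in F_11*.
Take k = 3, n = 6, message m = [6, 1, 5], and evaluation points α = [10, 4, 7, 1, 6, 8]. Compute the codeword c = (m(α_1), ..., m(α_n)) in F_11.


c = [10, 2, 5, 1, 5, 4]

Message polynomial: m(x) = 6 + 1·x + 5·x^2 (mod 11).
For each evaluation point α_i, compute m(α_i) mod 11:
  α_1 = 10: Horner steps 5 → 7 → 10, so m(10) = 10.
  α_2 = 4: Horner steps 5 → 10 → 2, so m(4) = 2.
  α_3 = 7: Horner steps 5 → 3 → 5, so m(7) = 5.
  α_4 = 1: Horner steps 5 → 6 → 1, so m(1) = 1.
  α_5 = 6: Horner steps 5 → 9 → 5, so m(6) = 5.
  α_6 = 8: Horner steps 5 → 8 → 4, so m(8) = 4.
Codeword c = [10, 2, 5, 1, 5, 4] ∈ F_11^6.


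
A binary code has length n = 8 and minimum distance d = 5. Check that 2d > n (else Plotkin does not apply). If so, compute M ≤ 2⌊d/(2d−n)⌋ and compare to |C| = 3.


Plotkin bound M ≤ 4; given |C| = 3 ≤ bound (satisfied).

Check applicability: 2d = 10, n = 8.
2d − n = 2 > 0, so Plotkin applies.
Compute d/(2d−n) = 5/2 ≈ 2.5000.
⌊d/(2d−n)⌋ = 2.
Plotkin bound: M ≤ 2·2 = 4.
Given |C| = 3, check: satisfied.
This |C| is below the Plotkin bound.


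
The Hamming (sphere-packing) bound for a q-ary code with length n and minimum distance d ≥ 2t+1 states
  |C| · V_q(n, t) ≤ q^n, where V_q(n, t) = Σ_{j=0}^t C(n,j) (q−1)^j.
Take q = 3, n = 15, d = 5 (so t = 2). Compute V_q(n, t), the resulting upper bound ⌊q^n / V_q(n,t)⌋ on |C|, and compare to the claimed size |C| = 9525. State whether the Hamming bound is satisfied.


V_q(n, t) = 451, q^n = 14348907, Hamming bound = 31815, |C| = 9525 ≤ bound (satisfied).

Step 1: Compute V_q(n, t) = Σ_{j=0}^2 C(n, j) (q−1)^j.
  j = 0: C(15,0)·(2)^0 = 1·1 = 1.
  j = 1: C(15,1)·(2)^1 = 15·2 = 30.
  j = 2: C(15,2)·(2)^2 = 105·4 = 420.
  V_q(n, t) = 1 + 30 + 420 = 451.
Step 2: q^n = 3^15 = 14348907.
Step 3: Hamming bound ⌊q^n / V_q(n,t)⌋ = ⌊14348907/451⌋ = 31815.
Step 4: Compare |C| = 9525 to 31815: satisfied.
The claimed |C| lies below the Hamming bound.


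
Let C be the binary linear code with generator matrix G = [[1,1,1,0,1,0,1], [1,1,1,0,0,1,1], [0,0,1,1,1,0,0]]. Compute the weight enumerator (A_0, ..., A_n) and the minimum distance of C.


Weight distribution: A_0 = 1, A_2 = 1, A_3 = 2, A_4 = 1, A_5 = 2, A_6 = 1. Minimum distance d = 2.

Enumerate all 2^3 = 8 messages m ∈ F_2^3.
For each, compute codeword c = mG in F_2^7, then tally its weight.
  m = 000 → c = 0000000, weight = 0.
  m = 100 → c = 1110101, weight = 5.
  m = 010 → c = 1110011, weight = 5.
  m = 110 → c = 0000110, weight = 2.
  m = 001 → c = 0011100, weight = 3.
  m = 101 → c = 1101001, weight = 4.
  m = 011 → c = 1101111, weight = 6.
  m = 111 → c = 0011010, weight = 3.
Tally weights:
  weight 0: 1 codewords.
  weight 2: 1 codewords.
  weight 3: 2 codewords.
  weight 4: 1 codewords.
  weight 5: 2 codewords.
  weight 6: 1 codewords.
Minimum distance d = smallest w > 0 with A_w > 0 = 2.
Sanity: Σ A_w = 8 = 2^3 = 8 ✓.


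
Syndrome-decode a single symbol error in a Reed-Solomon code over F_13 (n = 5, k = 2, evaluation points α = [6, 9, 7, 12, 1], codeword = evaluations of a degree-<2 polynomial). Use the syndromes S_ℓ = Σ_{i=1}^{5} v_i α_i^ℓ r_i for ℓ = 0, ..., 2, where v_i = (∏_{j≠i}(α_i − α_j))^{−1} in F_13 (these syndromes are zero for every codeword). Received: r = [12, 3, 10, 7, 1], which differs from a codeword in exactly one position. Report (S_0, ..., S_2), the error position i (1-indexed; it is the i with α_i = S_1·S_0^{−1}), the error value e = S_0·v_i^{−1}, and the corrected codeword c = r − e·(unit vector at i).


S = (5, 9, 11), error at position 3, error magnitude e = 1, c = [12, 3, 9, 7, 1].

Step 1: column multipliers v_i = (∏_{j≠i}(α_i − α_j))^{−1} mod 13.
  i = 1 (α = 6): (6−9)(6−7)(6−12)(6−1) = (−3)·(−1)·(−6)·5 = −90 ≡ 1, so v_1 = 1^{−1} = 1 (mod 13).
  i = 2 (α = 9): (9−6)(9−7)(9−12)(9−1) = 3·2·(−3)·8 = −144 ≡ 12, so v_2 = 12^{−1} = 12 (mod 13).
  i = 3 (α = 7): (7−6)(7−9)(7−12)(7−1) = 1·(−2)·(−5)·6 = 60 ≡ 8, so v_3 = 8^{−1} = 5 (mod 13).
  i = 4 (α = 12): (12−6)(12−9)(12−7)(12−1) = 6·3·5·11 = 990 ≡ 2, so v_4 = 2^{−1} = 7 (mod 13).
  i = 5 (α = 1): (1−6)(1−9)(1−7)(1−12) = (−5)·(−8)·(−6)·(−11) = 2640 ≡ 1, so v_5 = 1^{−1} = 1 (mod 13).
  v = [1, 12, 5, 7, 1].
Step 2: syndromes of r = [12, 3, 10, 7, 1] (all sums mod 13).
  S_0 = Σ v_i r_i = 1·12 + 12·3 + 5·10 + 7·7 + 1·1 = 148 ≡ 5.
  S_1 = Σ v_i α_i r_i = 1·6·12 + 12·9·3 + 5·7·10 + 7·12·7 + 1·1·1 = 1335 ≡ 9.
  α_i^2 mod 13 = [10, 3, 10, 1, 1].
  S_2 = Σ v_i α_i^2 r_i = 1·10·12 + 12·3·3 + 5·10·10 + 7·1·7 + 1·1·1 = 778 ≡ 11.
  S = (5, 9, 11) ≠ 0, so r is not a codeword (an error is present).
Step 3: locate the error. For a single error e at position i, S_ℓ = v_i·e·α_i^ℓ, so α_err = S_1/S_0.
  S_0^{−1} = 5^{−1} = 8 (mod 13), so α_err = 9·8 = 72 ≡ 7 = α_3. Error position i = 3.
  Consistency check: S_2/S_1 = 11·3 = 33 ≡ 7 = α_err ✓ (single-error assumption holds).
Step 4: error magnitude e = S_0/v_3 = S_0·∏_{j≠3}(α_3 − α_j) = 5·8 = 40 ≡ 1 (mod 13).
Step 5: correct position 3: c_3 = r_3 − e = 10 − 1 ≡ 9 (mod 13). Hence c = [12, 3, 9, 7, 1].
  Check: interpolating c through the α_i gives m(x) = 4 + 10·x (degree < 2) with m(α_i) = c_i for every i, so c is indeed a codeword.


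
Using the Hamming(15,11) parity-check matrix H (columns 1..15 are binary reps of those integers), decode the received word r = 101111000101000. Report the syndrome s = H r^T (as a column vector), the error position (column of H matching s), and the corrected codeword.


s = (0, 0, 1, 1)^T, error position = 3, corrected codeword c = 100111000101000

Compute s = H r^T mod 2 one row at a time:
  s_1 = 0 + 0 + 1 + 0 + 1 + 0 + 0 + 0 = 2 ≡ 0 (mod 2).
  s_2 = 1 + 1 + 1 + 0 + 1 + 0 + 0 + 0 = 4 ≡ 0 (mod 2).
  s_3 = 0 + 1 + 1 + 0 + 1 + 0 + 0 + 0 = 3 ≡ 1 (mod 2).
  s_4 = 1 + 1 + 1 + 0 + 0 + 0 + 0 + 0 = 3 ≡ 1 (mod 2).
s = (0, 0, 1, 1)^T — this equals column 3 of H (binary 0011), so error is at position 3.
Correct: flip bit 3 of r = 101111000101000 to get c = 100111000101000.


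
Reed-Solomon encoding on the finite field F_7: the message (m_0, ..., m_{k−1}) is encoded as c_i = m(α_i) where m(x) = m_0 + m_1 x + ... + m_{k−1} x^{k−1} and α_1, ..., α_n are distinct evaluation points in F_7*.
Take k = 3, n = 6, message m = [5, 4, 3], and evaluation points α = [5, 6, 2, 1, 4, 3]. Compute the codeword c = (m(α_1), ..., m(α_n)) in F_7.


c = [2, 4, 4, 5, 6, 2]

Message polynomial: m(x) = 5 + 4·x + 3·x^2 (mod 7).
For each evaluation point α_i, compute m(α_i) mod 7:
  α_1 = 5: Horner steps 3 → 5 → 2, so m(5) = 2.
  α_2 = 6: Horner steps 3 → 1 → 4, so m(6) = 4.
  α_3 = 2: Horner steps 3 → 3 → 4, so m(2) = 4.
  α_4 = 1: Horner steps 3 → 0 → 5, so m(1) = 5.
  α_5 = 4: Horner steps 3 → 2 → 6, so m(4) = 6.
  α_6 = 3: Horner steps 3 → 6 → 2, so m(3) = 2.
Codeword c = [2, 4, 4, 5, 6, 2] ∈ F_7^6.


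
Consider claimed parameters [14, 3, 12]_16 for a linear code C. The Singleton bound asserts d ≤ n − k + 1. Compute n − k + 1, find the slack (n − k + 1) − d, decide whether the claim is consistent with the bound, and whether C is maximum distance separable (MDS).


Singleton RHS = n − k + 1 = 12, slack = 0, bound satisfied, MDS.

Singleton bound: d ≤ n − k + 1.
Here n = 14, k = 3, so n − k + 1 = 12.
Given d = 12, check d ≤ 12: YES.
Slack = (n − k + 1) − d = 0.
The code is MDS (slack = 0).
Description: the claimed parameters are [14, 3, 12]_16; such a code would be MDS (meets Singleton bound).


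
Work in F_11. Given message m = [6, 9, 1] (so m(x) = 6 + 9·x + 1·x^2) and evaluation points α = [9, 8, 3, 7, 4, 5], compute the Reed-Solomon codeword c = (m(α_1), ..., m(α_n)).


c = [3, 10, 9, 8, 3, 10]

Message polynomial: m(x) = 6 + 9·x + 1·x^2 (mod 11).
For each evaluation point α_i, compute m(α_i) mod 11:
  α_1 = 9: Horner steps 1 → 7 → 3, so m(9) = 3.
  α_2 = 8: Horner steps 1 → 6 → 10, so m(8) = 10.
  α_3 = 3: Horner steps 1 → 1 → 9, so m(3) = 9.
  α_4 = 7: Horner steps 1 → 5 → 8, so m(7) = 8.
  α_5 = 4: Horner steps 1 → 2 → 3, so m(4) = 3.
  α_6 = 5: Horner steps 1 → 3 → 10, so m(5) = 10.
Codeword c = [3, 10, 9, 8, 3, 10] ∈ F_11^6.


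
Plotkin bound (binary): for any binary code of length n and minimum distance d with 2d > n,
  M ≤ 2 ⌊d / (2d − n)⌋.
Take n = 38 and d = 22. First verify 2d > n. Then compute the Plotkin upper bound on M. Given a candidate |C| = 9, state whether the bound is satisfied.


Plotkin bound M ≤ 6; given |C| = 9 > bound (violated).

Check applicability: 2d = 44, n = 38.
2d − n = 6 > 0, so Plotkin applies.
Compute d/(2d−n) = 22/6 ≈ 3.6667.
⌊d/(2d−n)⌋ = 3.
Plotkin bound: M ≤ 2·3 = 6.
Given |C| = 9, check: VIOLATED.
This |C| is above the Plotkin bound, so no binary code with n = 38, d = 22 and 9 codewords exists.


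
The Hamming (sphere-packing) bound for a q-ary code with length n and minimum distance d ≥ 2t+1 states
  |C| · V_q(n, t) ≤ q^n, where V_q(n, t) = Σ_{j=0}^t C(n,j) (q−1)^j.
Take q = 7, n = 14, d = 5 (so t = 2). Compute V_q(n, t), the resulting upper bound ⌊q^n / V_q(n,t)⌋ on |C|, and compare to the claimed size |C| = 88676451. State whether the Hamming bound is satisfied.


V_q(n, t) = 3361, q^n = 678223072849, Hamming bound = 201792047, |C| = 88676451 ≤ bound (satisfied).

Step 1: Compute V_q(n, t) = Σ_{j=0}^2 C(n, j) (q−1)^j.
  j = 0: C(14,0)·(6)^0 = 1·1 = 1.
  j = 1: C(14,1)·(6)^1 = 14·6 = 84.
  j = 2: C(14,2)·(6)^2 = 91·36 = 3276.
  V_q(n, t) = 1 + 84 + 3276 = 3361.
Step 2: q^n = 7^14 = 678223072849.
Step 3: Hamming bound ⌊q^n / V_q(n,t)⌋ = ⌊678223072849/3361⌋ = 201792047.
Step 4: Compare |C| = 88676451 to 201792047: satisfied.
The claimed |C| lies below the Hamming bound.


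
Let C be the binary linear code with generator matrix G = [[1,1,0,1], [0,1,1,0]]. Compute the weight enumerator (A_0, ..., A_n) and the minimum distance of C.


Weight distribution: A_0 = 1, A_2 = 1, A_3 = 2. Minimum distance d = 2.

Enumerate all 2^2 = 4 messages m ∈ F_2^2.
For each, compute codeword c = mG in F_2^4, then tally its weight.
  m = 00 → c = 0000, weight = 0.
  m = 10 → c = 1101, weight = 3.
  m = 01 → c = 0110, weight = 2.
  m = 11 → c = 1011, weight = 3.
Tally weights:
  weight 0: 1 codewords.
  weight 2: 1 codewords.
  weight 3: 2 codewords.
Minimum distance d = smallest w > 0 with A_w > 0 = 2.
Sanity: Σ A_w = 4 = 2^2 = 4 ✓.


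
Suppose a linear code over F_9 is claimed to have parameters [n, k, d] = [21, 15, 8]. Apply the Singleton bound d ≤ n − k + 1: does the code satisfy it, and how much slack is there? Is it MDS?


Singleton RHS = n − k + 1 = 7, slack = -1, bound violated (no such code; not MDS).

Singleton bound: d ≤ n − k + 1.
Here n = 21, k = 15, so n − k + 1 = 7.
Given d = 8, check d ≤ 7: NO.
Slack = (n − k + 1) − d = -1.
The slack is negative: d = 8 exceeds n − k + 1 = 7 by 1, so the Singleton bound is violated and no linear [21, 15, 8]_9 code can exist. In particular it is not MDS (MDS requires d = n − k + 1 exactly).
Description: the claimed parameters are [21, 15, 8]_9; such a code would be impossible (violates the Singleton bound).


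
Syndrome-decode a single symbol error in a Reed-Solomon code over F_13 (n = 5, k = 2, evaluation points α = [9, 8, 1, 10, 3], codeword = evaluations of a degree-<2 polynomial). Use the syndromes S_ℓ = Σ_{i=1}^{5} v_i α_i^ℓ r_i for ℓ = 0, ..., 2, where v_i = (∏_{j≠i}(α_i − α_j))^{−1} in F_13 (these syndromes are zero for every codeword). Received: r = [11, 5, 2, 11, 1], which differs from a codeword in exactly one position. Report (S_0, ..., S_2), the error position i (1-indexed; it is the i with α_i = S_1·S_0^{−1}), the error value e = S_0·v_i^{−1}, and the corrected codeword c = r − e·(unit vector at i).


S = (8, 2, 7), error at position 4, error magnitude e = 7, c = [11, 5, 2, 4, 1].

Step 1: column multipliers v_i = (∏_{j≠i}(α_i − α_j))^{−1} mod 13.
  i = 1 (α = 9): (9−8)(9−1)(9−10)(9−3) = 1·8·(−1)·6 = −48 ≡ 4, so v_1 = 4^{−1} = 10 (mod 13).
  i = 2 (α = 8): (8−9)(8−1)(8−10)(8−3) = (−1)·7·(−2)·5 = 70 ≡ 5, so v_2 = 5^{−1} = 8 (mod 13).
  i = 3 (α = 1): (1−9)(1−8)(1−10)(1−3) = (−8)·(−7)·(−9)·(−2) = 1008 ≡ 7, so v_3 = 7^{−1} = 2 (mod 13).
  i = 4 (α = 10): (10−9)(10−8)(10−1)(10−3) = 1·2·9·7 = 126 ≡ 9, so v_4 = 9^{−1} = 3 (mod 13).
  i = 5 (α = 3): (3−9)(3−8)(3−1)(3−10) = (−6)·(−5)·2·(−7) = −420 ≡ 9, so v_5 = 9^{−1} = 3 (mod 13).
  v = [10, 8, 2, 3, 3].
Step 2: syndromes of r = [11, 5, 2, 11, 1] (all sums mod 13).
  S_0 = Σ v_i r_i = 10·11 + 8·5 + 2·2 + 3·11 + 3·1 = 190 ≡ 8.
  S_1 = Σ v_i α_i r_i = 10·9·11 + 8·8·5 + 2·1·2 + 3·10·11 + 3·3·1 = 1653 ≡ 2.
  α_i^2 mod 13 = [3, 12, 1, 9, 9].
  S_2 = Σ v_i α_i^2 r_i = 10·3·11 + 8·12·5 + 2·1·2 + 3·9·11 + 3·9·1 = 1138 ≡ 7.
  S = (8, 2, 7) ≠ 0, so r is not a codeword (an error is present).
Step 3: locate the error. For a single error e at position i, S_ℓ = v_i·e·α_i^ℓ, so α_err = S_1/S_0.
  S_0^{−1} = 8^{−1} = 5 (mod 13), so α_err = 2·5 = 10 ≡ 10 = α_4. Error position i = 4.
  Consistency check: S_2/S_1 = 7·7 = 49 ≡ 10 = α_err ✓ (single-error assumption holds).
Step 4: error magnitude e = S_0/v_4 = S_0·∏_{j≠4}(α_4 − α_j) = 8·9 = 72 ≡ 7 (mod 13).
Step 5: correct position 4: c_4 = r_4 − e = 11 − 7 ≡ 4 (mod 13). Hence c = [11, 5, 2, 4, 1].
  Check: interpolating c through the α_i gives m(x) = 9 + 6·x (degree < 2) with m(α_i) = c_i for every i, so c is indeed a codeword.
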